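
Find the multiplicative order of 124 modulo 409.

By Lagrange's theorem, ord_409(124) divides φ(409) = 409 − 1 = 408 = 2^3 · 3 · 17.
Divisors of 408: 1, 2, 3, 4, 6, 8, 12, 17, 24, 34, 51, 68, 102, 136, 204, 408.
Compute 124^d (mod 409) for the divisors d until we hit 1:
124^1 ≡ 124 (mod 409)
124^2 ≡ 243 (mod 409)
124^3 ≡ 275 (mod 409)
124^4 ≡ 153 (mod 409)
124^6 ≡ 369 (mod 409)
124^8 ≡ 96 (mod 409)
124^12 ≡ 373 (mod 409)
124^17 ≡ 38 (mod 409)
124^24 ≡ 69 (mod 409)
124^34 ≡ 217 (mod 409)
124^51 ≡ 66 (mod 409)
124^68 ≡ 54 (mod 409)
124^102 ≡ 266 (mod 409)
124^136 ≡ 53 (mod 409)
124^204 ≡ 408 (mod 409)
124^408 ≡ 1 (mod 409) ✓
Hence ord(124) = 408.

408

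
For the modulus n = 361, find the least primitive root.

φ(361) = φ(19^2) = 19·(19−1) = 342 = 2 · 3^2 · 19.
Test candidates g = 2, 3, … against the prime factors q ∈ {2, 3, 19} of φ(361): g is a generator iff g^(342/q) ≢ 1 for every such q.
g = 2: 2^171 ≡ 360; 2^114 ≡ 292; 2^18 ≡ 58 — none is 1, so 2 is a primitive root.
The smallest primitive root modulo 361 is 2.

2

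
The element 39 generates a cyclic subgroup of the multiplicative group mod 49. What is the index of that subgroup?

2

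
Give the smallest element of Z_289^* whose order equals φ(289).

3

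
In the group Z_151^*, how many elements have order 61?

φ(151) = 151 − 1 = 150 = 2 · 3 · 5^2.
In a cyclic group of order 150, there are φ(d) elements of order d for each divisor d of 150, and zero for non-divisors.
Here 150 is not a multiple of 61, so there are no elements of order 61.

0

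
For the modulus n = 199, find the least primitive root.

3

φ(199) = 199 − 1 = 198 = 2 · 3^2 · 11.
g is a primitive root iff g^(198/q) ≢ 1 (mod 199) for each prime q ∈ {2, 3, 11}.
g = 2: 2^99 ≡ 1 — hits 1, so not a primitive root.
g = 3: 3^99 ≡ 198; 3^66 ≡ 106; 3^18 ≡ 125 — none is 1, so 3 is a primitive root.
So 3 is the smallest generator of (Z/199Z)^×.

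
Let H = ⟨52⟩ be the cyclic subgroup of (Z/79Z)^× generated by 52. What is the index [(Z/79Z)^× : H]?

ord(52) | φ(79) = 79 − 1 = 78 = 2 · 3 · 13.
Divisors of 78: 1, 2, 3, 6, 13, 26, 39, 78.
Test each divisor d:
52^1 ≡ 52 (mod 79)
52^2 ≡ 18 (mod 79)
52^3 ≡ 67 (mod 79)
52^6 ≡ 65 (mod 79)
52^13 ≡ 1 (mod 79) ✓
So ord_79(52) = 13, hence |⟨52⟩| = 13.
The index is φ(79) / ord(52) = 78 / 13 = 6.

6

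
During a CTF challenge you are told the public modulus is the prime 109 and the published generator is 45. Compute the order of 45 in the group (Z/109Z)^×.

3

ord(45) | φ(109) = 109 − 1 = 108 = 2^2 · 3^3.
Divisors of 108: 1, 2, 3, 4, 6, 9, 12, 18, 27, 36, 54, 108.
Test each divisor d:
45^1 ≡ 45 (mod 109)
45^2 ≡ 63 (mod 109)
45^3 ≡ 1 (mod 109) ✓
The smallest such exponent is 3, so the order of 45 is 3.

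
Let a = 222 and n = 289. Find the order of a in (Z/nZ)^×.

The order of 222 must divide φ(289) = φ(17^2) = 17·(17−1) = 272 = 2^4 · 17.
Divisors of 272: 1, 2, 4, 8, 16, 17, 34, 68, 136, 272.
Test each divisor d:
222^1 ≡ 222 (mod 289)
222^2 ≡ 154 (mod 289)
222^4 ≡ 18 (mod 289)
222^8 ≡ 35 (mod 289)
222^16 ≡ 69 (mod 289)
222^17 ≡ 1 (mod 289) ✓
The smallest such exponent is 17, so the order of 222 is 17.

17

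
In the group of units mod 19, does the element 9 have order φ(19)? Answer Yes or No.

No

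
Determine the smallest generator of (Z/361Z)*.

2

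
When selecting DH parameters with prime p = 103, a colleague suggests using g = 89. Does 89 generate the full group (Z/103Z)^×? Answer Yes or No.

No

φ(103) = 103 − 1 = 102 = 2 · 3 · 17.
Test 89^(102/q) mod 103 for each prime factor q of 102:
89^51 ≡ 102 (mod 103)  [q = 2: ≢ 1 ✓]
89^34 ≡ 1 (mod 103)  [q = 3: ≡ 1 ✗]
89^6 ≡ 30 (mod 103)  [q = 17: ≢ 1 ✓]
Since 89^34 ≡ 1, the order of 89 divides 34 < 102, so 89 is not a primitive root.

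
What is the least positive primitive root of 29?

2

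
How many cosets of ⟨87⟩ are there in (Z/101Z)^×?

20

The order of 87 must divide φ(101) = 101 − 1 = 100 = 2^2 · 5^2.
Divisors of 100: 1, 2, 4, 5, 10, 20, 25, 50, 100.
Check 87^d mod 101 for each divisor in increasing order:
87^1 ≡ 87
87^2 ≡ 95
87^4 ≡ 36
87^5 ≡ 1
The order of 87 is 5, so the subgroup it generates has 5 elements.
Index = |(Z/101Z)^×| / |⟨87⟩| = 100 / 5 = 20.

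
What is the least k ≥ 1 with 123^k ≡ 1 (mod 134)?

ord(123) | φ(134) = φ(2)·φ(67) = 1·66 = 66 = 2 · 3 · 11.
Divisors of 66: 1, 2, 3, 6, 11, 22, 33, 66.
Compute 123^d (mod 134) for the divisors d until we hit 1:
123^1 ≡ 123 (mod 134)
123^2 ≡ 121 (mod 134)
123^3 ≡ 9 (mod 134)
123^6 ≡ 81 (mod 134)
123^11 ≡ 37 (mod 134)
123^22 ≡ 29 (mod 134)
123^33 ≡ 1 (mod 134) ✓
So ord_134(123) = 33.

33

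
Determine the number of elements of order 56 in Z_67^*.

φ(67) = 67 − 1 = 66 = 2 · 3 · 11.
Since (Z/67Z)^× is cyclic of order 66, the number of elements of order d is φ(d) when d | 66 and 0 otherwise.
Here 66 is not a multiple of 56, so there are no elements of order 56.

0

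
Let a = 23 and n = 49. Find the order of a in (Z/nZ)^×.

ord(23) | φ(49) = φ(7^2) = 7·(7−1) = 42 = 2 · 3 · 7.
Divisors of 42: 1, 2, 3, 6, 7, 14, 21, 42.
Compute 23^d (mod 49) for the divisors d until we hit 1:
23^1 ≡ 23
23^2 ≡ 39
23^3 ≡ 15
23^6 ≡ 29
23^7 ≡ 30
23^14 ≡ 18
23^21 ≡ 1
Hence ord(23) = 21.

21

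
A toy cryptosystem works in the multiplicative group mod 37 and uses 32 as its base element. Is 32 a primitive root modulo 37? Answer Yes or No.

φ(37) = 37 − 1 = 36 = 2^2 · 3^2.
It suffices to check that the order of 32 is not a proper divisor of 36: compute 32^(36/q) for q ∈ {2, 3}.
32^18 ≡ 36 (mod 37)  [q = 2: ≢ 1 ✓]
32^12 ≡ 10 (mod 37)  [q = 3: ≢ 1 ✓]
Every test exponent gives a nontrivial residue, hence 32 generates the full group.

Yes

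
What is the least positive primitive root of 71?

φ(71) = 71 − 1 = 70 = 2 · 5 · 7.
Test candidates g = 2, 3, … against the prime factors q ∈ {2, 5, 7} of φ(71): g is a generator iff g^(70/q) ≢ 1 for every such q.
g = 2: 2^35 ≡ 1 — hits 1, so not a primitive root.
g = 3: 3^35 ≡ 1 — hits 1, so not a primitive root.
g = 4: 4^35 ≡ 1 — hits 1, so not a primitive root.
g = 5: 5^35 ≡ 1 — hits 1, so not a primitive root.
g = 6: 6^35 ≡ 1 — hits 1, so not a primitive root.
g = 7: 7^35 ≡ 70; 7^14 ≡ 54; 7^10 ≡ 45 — none is 1, so 7 is a primitive root.
The smallest primitive root modulo 71 is 7.

7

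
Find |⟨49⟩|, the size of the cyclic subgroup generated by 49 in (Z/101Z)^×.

50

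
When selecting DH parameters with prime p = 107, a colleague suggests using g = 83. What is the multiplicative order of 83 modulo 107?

53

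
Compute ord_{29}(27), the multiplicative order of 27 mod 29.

28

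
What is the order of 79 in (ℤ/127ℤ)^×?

63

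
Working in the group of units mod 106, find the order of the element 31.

By Lagrange's theorem, ord_106(31) divides φ(106) = φ(2)·φ(53) = 1·52 = 52 = 2^2 · 13.
Divisors of 52: 1, 2, 4, 13, 26, 52.
Test each divisor d:
31^1 ≡ 31 (mod 106)
31^2 ≡ 7 (mod 106)
31^4 ≡ 49 (mod 106)
31^13 ≡ 83 (mod 106)
31^26 ≡ 105 (mod 106)
31^52 ≡ 1 (mod 106) ✓
Therefore the multiplicative order of 31 modulo 106 is 52.

52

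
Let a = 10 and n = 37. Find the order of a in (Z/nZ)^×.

3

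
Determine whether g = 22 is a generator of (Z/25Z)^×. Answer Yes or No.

Yes

φ(25) = φ(5^2) = 5·(5−1) = 20 = 2^2 · 5.
It suffices to check that the order of 22 is not a proper divisor of 20: compute 22^(20/q) for q ∈ {2, 5}.
22^10 ≡ 24 (mod 25)  [q = 2: ≢ 1 ✓]
22^4 ≡ 6 (mod 25)  [q = 5: ≢ 1 ✓]
All checks pass, so 22 has order 20 and is a primitive root modulo 25.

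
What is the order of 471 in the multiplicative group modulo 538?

The order of 471 must divide φ(538) = φ(2)·φ(269) = 1·268 = 268 = 2^2 · 67.
Divisors of 268: 1, 2, 4, 67, 134, 268.
Evaluate successive powers at the divisors of 268:
471^1 ≡ 471
471^2 ≡ 185
471^4 ≡ 331
471^67 ≡ 537
471^134 ≡ 1
The smallest such exponent is 134, so the order of 471 is 134.

134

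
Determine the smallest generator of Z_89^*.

φ(89) = 89 − 1 = 88 = 2^3 · 11.
Test candidates g = 2, 3, … against the prime factors q ∈ {2, 11} of φ(89): g is a generator iff g^(88/q) ≢ 1 for every such q.
g = 2: 2^44 ≡ 1 — hits 1, so not a primitive root.
g = 3: 3^44 ≡ 88; 3^8 ≡ 64 — none is 1, so 3 is a primitive root.
The smallest primitive root modulo 89 is 3.

3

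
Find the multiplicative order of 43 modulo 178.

ord(43) | φ(178) = φ(2)·φ(89) = 1·88 = 88 = 2^3 · 11.
Divisors of 88: 1, 2, 4, 8, 11, 22, 44, 88.
Evaluate successive powers at the divisors of 88:
43^1 ≡ 43 (mod 178)
43^2 ≡ 69 (mod 178)
43^4 ≡ 133 (mod 178)
43^8 ≡ 67 (mod 178)
43^11 ≡ 141 (mod 178)
43^22 ≡ 123 (mod 178)
43^44 ≡ 177 (mod 178)
43^88 ≡ 1 (mod 178) ✓
The smallest such exponent is 88, so the order of 43 is 88.

88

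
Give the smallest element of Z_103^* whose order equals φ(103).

5

φ(103) = 103 − 1 = 102 = 2 · 3 · 17.
g is a primitive root iff g^(102/q) ≢ 1 (mod 103) for each prime q ∈ {2, 3, 17}.
g = 2: 2^51 ≡ 1 — hits 1, so not a primitive root.
g = 3: 3^51 ≡ 102; 3^34 ≡ 1 — hits 1, so not a primitive root.
g = 4: 4^51 ≡ 1 — hits 1, so not a primitive root.
g = 5: 5^51 ≡ 102; 5^34 ≡ 56; 5^6 ≡ 72 — none is 1, so 5 is a primitive root.
Hence the least primitive root of 103 is 5.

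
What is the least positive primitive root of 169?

φ(169) = φ(13^2) = 13·(13−1) = 156 = 2^2 · 3 · 13.
g is a primitive root iff g^(156/q) ≢ 1 (mod 169) for each prime q ∈ {2, 3, 13}.
g = 2: 2^78 ≡ 168; 2^52 ≡ 146; 2^12 ≡ 40 — none is 1, so 2 is a primitive root.
The smallest primitive root modulo 169 is 2.

2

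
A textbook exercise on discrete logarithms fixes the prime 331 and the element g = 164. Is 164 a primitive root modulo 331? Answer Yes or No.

No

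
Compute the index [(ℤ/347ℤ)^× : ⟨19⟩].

1

By Lagrange's theorem, ord_347(19) divides φ(347) = 347 − 1 = 346 = 2 · 173.
Divisors of 346: 1, 2, 173, 346.
Test each divisor d:
19^1 ≡ 19 (mod 347)
19^2 ≡ 14 (mod 347)
19^173 ≡ 346 (mod 347)
19^346 ≡ 1 (mod 347) ✓
So ord_347(19) = 346, hence |⟨19⟩| = 346.
[(Z/347Z)^× : ⟨19⟩] = 346/346 = 1.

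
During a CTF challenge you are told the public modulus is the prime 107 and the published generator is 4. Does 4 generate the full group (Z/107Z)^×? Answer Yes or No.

No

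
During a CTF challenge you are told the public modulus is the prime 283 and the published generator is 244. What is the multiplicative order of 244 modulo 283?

47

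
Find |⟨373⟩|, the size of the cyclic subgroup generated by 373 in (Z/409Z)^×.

34

ord(373) | φ(409) = 409 − 1 = 408 = 2^3 · 3 · 17.
Divisors of 408: 1, 2, 3, 4, 6, 8, 12, 17, 24, 34, 51, 68, 102, 136, 204, 408.
Compute 373^d (mod 409) for the divisors d until we hit 1:
373^1 ≡ 373 (mod 409)
373^2 ≡ 69 (mod 409)
373^3 ≡ 379 (mod 409)
373^4 ≡ 262 (mod 409)
373^6 ≡ 82 (mod 409)
373^8 ≡ 341 (mod 409)
373^12 ≡ 180 (mod 409)
373^17 ≡ 408 (mod 409)
373^24 ≡ 89 (mod 409)
373^34 ≡ 1 (mod 409) ✓
The smallest such exponent is 34, so the order of 373 is 34.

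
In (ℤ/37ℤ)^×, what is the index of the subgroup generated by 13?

1

Since 13 ∈ (Z/37Z)^×, its order divides φ(37) = 37 − 1 = 36 = 2^2 · 3^2.
Divisors of 36: 1, 2, 3, 4, 6, 9, 12, 18, 36.
Test each divisor d:
13^1 ≡ 13
13^2 ≡ 21
13^3 ≡ 14
13^4 ≡ 34
13^6 ≡ 11
13^9 ≡ 6
13^12 ≡ 10
13^18 ≡ 36
13^36 ≡ 1
So ord_37(13) = 36, hence |⟨13⟩| = 36.
[(Z/37Z)^× : ⟨13⟩] = 36/36 = 1.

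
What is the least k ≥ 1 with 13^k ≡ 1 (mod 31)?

30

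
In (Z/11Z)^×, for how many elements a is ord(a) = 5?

φ(11) = 11 − 1 = 10 = 2 · 5.
(Z/11Z)^× is cyclic (|G| = 10); a cyclic group of order m has exactly φ(d) elements of each order d | m, and none otherwise.
5 | 10, and φ(5) = 5 − 1 = 4.

4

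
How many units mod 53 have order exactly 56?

0

φ(53) = 53 − 1 = 52 = 2^2 · 13.
In a cyclic group of order 52, there are φ(d) elements of order d for each divisor d of 52, and zero for non-divisors.
Here 52 is not a multiple of 56, so there are no elements of order 56.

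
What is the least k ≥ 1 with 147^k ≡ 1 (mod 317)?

Since 147 ∈ (Z/317Z)^×, its order divides φ(317) = 317 − 1 = 316 = 2^2 · 79.
Divisors of 316: 1, 2, 4, 79, 158, 316.
Check 147^d mod 317 for each divisor in increasing order:
147^1 ≡ 147 (mod 317)
147^2 ≡ 53 (mod 317)
147^4 ≡ 273 (mod 317)
147^79 ≡ 203 (mod 317)
147^158 ≡ 316 (mod 317)
147^316 ≡ 1 (mod 317) ✓
Therefore the multiplicative order of 147 modulo 317 is 316.

316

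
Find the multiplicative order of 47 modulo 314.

39

ord(47) | φ(314) = φ(2)·φ(157) = 1·156 = 156 = 2^2 · 3 · 13.
Divisors of 156: 1, 2, 3, 4, 6, 12, 13, 26, 39, 52, 78, 156.
Evaluate successive powers at the divisors of 156:
47^1 ≡ 47
47^2 ≡ 11
47^3 ≡ 203
47^4 ≡ 121
47^6 ≡ 75
47^12 ≡ 287
47^13 ≡ 301
47^26 ≡ 169
47^39 ≡ 1
So ord_314(47) = 39.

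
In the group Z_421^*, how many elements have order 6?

φ(421) = 421 − 1 = 420 = 2^2 · 3 · 5 · 7.
Since (Z/421Z)^× is cyclic of order 420, the number of elements of order d is φ(d) when d | 420 and 0 otherwise.
6 = 2 · 3 divides 420, and φ(6) = 2.

2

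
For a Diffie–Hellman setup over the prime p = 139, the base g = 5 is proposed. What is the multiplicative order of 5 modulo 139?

69

The order of 5 must divide φ(139) = 139 − 1 = 138 = 2 · 3 · 23.
Divisors of 138: 1, 2, 3, 6, 23, 46, 69, 138.
Check 5^d mod 139 for each divisor in increasing order:
5^1 ≡ 5 (mod 139)
5^2 ≡ 25 (mod 139)
5^3 ≡ 125 (mod 139)
5^6 ≡ 57 (mod 139)
5^23 ≡ 96 (mod 139)
5^46 ≡ 42 (mod 139)
5^69 ≡ 1 (mod 139) ✓
So ord_139(5) = 69.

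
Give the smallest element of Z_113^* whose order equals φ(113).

φ(113) = 113 − 1 = 112 = 2^4 · 7.
g is a primitive root iff g^(112/q) ≢ 1 (mod 113) for each prime q ∈ {2, 7}.
g = 2: 2^56 ≡ 1 — hits 1, so not a primitive root.
g = 3: 3^56 ≡ 112; 3^16 ≡ 49 — none is 1, so 3 is a primitive root.
So 3 is the smallest generator of (Z/113Z)^×.

3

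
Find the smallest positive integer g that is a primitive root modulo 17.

3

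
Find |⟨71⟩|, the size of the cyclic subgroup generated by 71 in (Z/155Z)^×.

15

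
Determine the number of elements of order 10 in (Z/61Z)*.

φ(61) = 61 − 1 = 60 = 2^2 · 3 · 5.
In a cyclic group of order 60, there are φ(d) elements of order d for each divisor d of 60, and zero for non-divisors.
10 = 2 · 5 divides 60, and φ(10) = 4.

4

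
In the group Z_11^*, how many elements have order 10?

φ(11) = 11 − 1 = 10 = 2 · 5.
In a cyclic group of order 10, there are φ(d) elements of order d for each divisor d of 10, and zero for non-divisors.
10 = 2 · 5 divides 10, and φ(10) = 4.

4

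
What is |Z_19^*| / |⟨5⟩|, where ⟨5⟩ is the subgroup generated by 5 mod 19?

Since 5 ∈ (Z/19Z)^×, its order divides φ(19) = 19 − 1 = 18 = 2 · 3^2.
Divisors of 18: 1, 2, 3, 6, 9, 18.
Test each divisor d:
5^1 ≡ 5 (mod 19)
5^2 ≡ 6 (mod 19)
5^3 ≡ 11 (mod 19)
5^6 ≡ 7 (mod 19)
5^9 ≡ 1 (mod 19) ✓
The order of 5 is 9, so the subgroup it generates has 9 elements.
[(Z/19Z)^× : ⟨5⟩] = 18/9 = 2.

2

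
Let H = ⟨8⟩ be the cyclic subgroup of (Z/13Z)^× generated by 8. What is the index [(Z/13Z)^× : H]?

By Lagrange's theorem, ord_13(8) divides φ(13) = 13 − 1 = 12 = 2^2 · 3.
Divisors of 12: 1, 2, 3, 4, 6, 12.
Check 8^d mod 13 for each divisor in increasing order:
8^1 ≡ 8 (mod 13)
8^2 ≡ 12 (mod 13)
8^3 ≡ 5 (mod 13)
8^4 ≡ 1 (mod 13) ✓
The order of 8 is 4, so the subgroup it generates has 4 elements.
The index is φ(13) / ord(8) = 12 / 4 = 3.

3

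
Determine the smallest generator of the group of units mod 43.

3

φ(43) = 43 − 1 = 42 = 2 · 3 · 7.
g is a primitive root iff g^(42/q) ≢ 1 (mod 43) for each prime q ∈ {2, 3, 7}.
g = 2: 2^21 ≡ 42; 2^14 ≡ 1 — hits 1, so not a primitive root.
g = 3: 3^21 ≡ 42; 3^14 ≡ 36; 3^6 ≡ 41 — none is 1, so 3 is a primitive root.
Hence the least primitive root of 43 is 3.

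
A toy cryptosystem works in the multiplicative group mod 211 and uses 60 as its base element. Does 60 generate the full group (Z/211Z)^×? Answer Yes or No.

φ(211) = 211 − 1 = 210 = 2 · 3 · 5 · 7.
60 is a primitive root mod 211 iff 60^(φ(211)/q) ≢ 1 for every prime q | φ(211), i.e. q ∈ {2, 3, 5, 7}.
60^105 ≡ 210 (mod 211)  [q = 2: ≢ 1 ✓]
60^70 ≡ 1 (mod 211)  [q = 3: ≡ 1 ✗]
60^42 ≡ 55 (mod 211)  [q = 5: ≢ 1 ✓]
60^30 ≡ 123 (mod 211)  [q = 7: ≢ 1 ✓]
Since 60^70 ≡ 1, the order of 60 divides 70 < 210, so 60 is not a primitive root.

No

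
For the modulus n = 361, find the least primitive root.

2

φ(361) = φ(19^2) = 19·(19−1) = 342 = 2 · 3^2 · 19.
Test candidates g = 2, 3, … against the prime factors q ∈ {2, 3, 19} of φ(361): g is a generator iff g^(342/q) ≢ 1 for every such q.
g = 2: 2^171 ≡ 360; 2^114 ≡ 292; 2^18 ≡ 58 — none is 1, so 2 is a primitive root.
Hence the least primitive root of 361 is 2.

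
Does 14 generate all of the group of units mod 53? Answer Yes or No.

φ(53) = 53 − 1 = 52 = 2^2 · 13.
14 is a primitive root mod 53 iff 14^(φ(53)/q) ≢ 1 for every prime q | φ(53), i.e. q ∈ {2, 13}.
14^26 ≡ 52 (mod 53)  [q = 2: ≢ 1 ✓]
14^4 ≡ 44 (mod 53)  [q = 13: ≢ 1 ✓]
All checks pass, so 14 has order 52 and is a primitive root modulo 53.

Yes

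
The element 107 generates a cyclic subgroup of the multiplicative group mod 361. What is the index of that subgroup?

3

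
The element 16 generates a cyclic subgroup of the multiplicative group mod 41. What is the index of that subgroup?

ord(16) | φ(41) = 41 − 1 = 40 = 2^3 · 5.
Divisors of 40: 1, 2, 4, 5, 8, 10, 20, 40.
Evaluate successive powers at the divisors of 40:
16^1 ≡ 16 (mod 41)
16^2 ≡ 10 (mod 41)
16^4 ≡ 18 (mod 41)
16^5 ≡ 1 (mod 41) ✓
Thus |⟨16⟩| = ord(16) = 5.
The index is φ(41) / ord(16) = 40 / 5 = 8.

8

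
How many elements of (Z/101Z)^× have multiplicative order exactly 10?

4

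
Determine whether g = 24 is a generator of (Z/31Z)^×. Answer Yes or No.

Yes

φ(31) = 31 − 1 = 30 = 2 · 3 · 5.
Test 24^(30/q) mod 31 for each prime factor q of 30:
24^15 ≡ 30 (mod 31)  [q = 2: ≢ 1 ✓]
24^10 ≡ 25 (mod 31)  [q = 3: ≢ 1 ✓]
24^6 ≡ 4 (mod 31)  [q = 5: ≢ 1 ✓]
None equal 1, so ord_31(24) = 30: 24 is a primitive root.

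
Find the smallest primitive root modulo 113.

3

φ(113) = 113 − 1 = 112 = 2^4 · 7.
g is a primitive root iff g^(112/q) ≢ 1 (mod 113) for each prime q ∈ {2, 7}.
g = 2: 2^56 ≡ 1 — hits 1, so not a primitive root.
g = 3: 3^56 ≡ 112; 3^16 ≡ 49 — none is 1, so 3 is a primitive root.
So 3 is the smallest generator of (Z/113Z)^×.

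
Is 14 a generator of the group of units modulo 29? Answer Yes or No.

φ(29) = 29 − 1 = 28 = 2^2 · 7.
It suffices to check that the order of 14 is not a proper divisor of 28: compute 14^(28/q) for q ∈ {2, 7}.
14^14 ≡ 28 (mod 29)  [q = 2: ≢ 1 ✓]
14^4 ≡ 20 (mod 29)  [q = 7: ≢ 1 ✓]
All checks pass, so 14 has order 28 and is a primitive root modulo 29.

Yes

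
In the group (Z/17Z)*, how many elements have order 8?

4

φ(17) = 17 − 1 = 16 = 2^4.
(Z/17Z)^× is cyclic (|G| = 16); a cyclic group of order m has exactly φ(d) elements of each order d | m, and none otherwise.
8 = 2^3 divides 16, and φ(8) = 4.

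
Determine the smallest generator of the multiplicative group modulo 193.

φ(193) = 193 − 1 = 192 = 2^6 · 3.
Test candidates g = 2, 3, … against the prime factors q ∈ {2, 3} of φ(193): g is a generator iff g^(192/q) ≢ 1 for every such q.
g = 2: 2^96 ≡ 1 — hits 1, so not a primitive root.
g = 3: 3^96 ≡ 1 — hits 1, so not a primitive root.
g = 4: 4^96 ≡ 1 — hits 1, so not a primitive root.
g = 5: 5^96 ≡ 192; 5^64 ≡ 84 — none is 1, so 5 is a primitive root.
So 5 is the smallest generator of (Z/193Z)^×.

5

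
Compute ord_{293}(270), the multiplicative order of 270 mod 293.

292

ord(270) | φ(293) = 293 − 1 = 292 = 2^2 · 73.
Divisors of 292: 1, 2, 4, 73, 146, 292.
Evaluate successive powers at the divisors of 292:
270^1 ≡ 270 (mod 293)
270^2 ≡ 236 (mod 293)
270^4 ≡ 26 (mod 293)
270^73 ≡ 138 (mod 293)
270^146 ≡ 292 (mod 293)
270^292 ≡ 1 (mod 293) ✓
So ord_293(270) = 292.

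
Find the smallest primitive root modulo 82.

7

φ(82) = φ(2)·φ(41) = 1·40 = 40 = 2^3 · 5.
g is a primitive root iff g^(40/q) ≢ 1 (mod 82) for each prime q ∈ {2, 5}.
g = 2: gcd(2, 82) = 2 > 1, not a unit — skip.
g = 3: 3^20 ≡ 81; 3^8 ≡ 1 — hits 1, so not a primitive root.
g = 4: gcd(4, 82) = 2 > 1, not a unit — skip.
g = 5: 5^20 ≡ 1 — hits 1, so not a primitive root.
g = 6: gcd(6, 82) = 2 > 1, not a unit — skip.
g = 7: 7^20 ≡ 81; 7^8 ≡ 37 — none is 1, so 7 is a primitive root.
The smallest primitive root modulo 82 is 7.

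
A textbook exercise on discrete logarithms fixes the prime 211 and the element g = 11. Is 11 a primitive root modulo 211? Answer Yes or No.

No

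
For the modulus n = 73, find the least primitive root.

5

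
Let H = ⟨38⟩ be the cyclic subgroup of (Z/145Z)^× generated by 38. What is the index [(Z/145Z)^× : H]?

4

ord(38) | φ(145) = φ(5·29) = (5−1)·(29−1) = 4·28 = 112 = 2^4 · 7.
Divisors of 112: 1, 2, 4, 7, 8, 14, 16, 28, 56, 112.
Check 38^d mod 145 for each divisor in increasing order:
38^1 ≡ 38
38^2 ≡ 139
38^4 ≡ 36
38^7 ≡ 57
38^8 ≡ 136
38^14 ≡ 59
38^16 ≡ 81
38^28 ≡ 1
So ord_145(38) = 28, hence |⟨38⟩| = 28.
Index = |(Z/145Z)^×| / |⟨38⟩| = 112 / 28 = 4.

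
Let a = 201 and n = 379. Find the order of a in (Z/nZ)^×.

378

By Lagrange's theorem, ord_379(201) divides φ(379) = 379 − 1 = 378 = 2 · 3^3 · 7.
Divisors of 378: 1, 2, 3, 6, 7, 9, 14, 18, 21, 27, 42, 54, 63, 126, 189, 378.
Compute 201^d (mod 379) for the divisors d until we hit 1:
201^1 ≡ 201 (mod 379)
201^2 ≡ 227 (mod 379)
201^3 ≡ 147 (mod 379)
201^6 ≡ 6 (mod 379)
201^7 ≡ 69 (mod 379)
201^9 ≡ 124 (mod 379)
201^14 ≡ 213 (mod 379)
201^18 ≡ 216 (mod 379)
201^21 ≡ 295 (mod 379)
201^27 ≡ 254 (mod 379)
201^42 ≡ 234 (mod 379)
201^54 ≡ 86 (mod 379)
201^63 ≡ 52 (mod 379)
201^126 ≡ 51 (mod 379)
201^189 ≡ 378 (mod 379)
201^378 ≡ 1 (mod 379) ✓
Therefore the multiplicative order of 201 modulo 379 is 378.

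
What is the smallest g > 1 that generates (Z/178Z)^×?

3

φ(178) = φ(2)·φ(89) = 1·88 = 88 = 2^3 · 11.
g is a primitive root iff g^(88/q) ≢ 1 (mod 178) for each prime q ∈ {2, 11}.
g = 2: gcd(2, 178) = 2 > 1, not a unit — skip.
g = 3: 3^44 ≡ 177; 3^8 ≡ 153 — none is 1, so 3 is a primitive root.
The smallest primitive root modulo 178 is 3.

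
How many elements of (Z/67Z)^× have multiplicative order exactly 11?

φ(67) = 67 − 1 = 66 = 2 · 3 · 11.
In a cyclic group of order 66, there are φ(d) elements of order d for each divisor d of 66, and zero for non-divisors.
11 | 66, and φ(11) = 11 − 1 = 10.

10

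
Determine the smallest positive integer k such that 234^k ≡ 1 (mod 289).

By Lagrange's theorem, ord_289(234) divides φ(289) = φ(17^2) = 17·(17−1) = 272 = 2^4 · 17.
Divisors of 272: 1, 2, 4, 8, 16, 17, 34, 68, 136, 272.
Compute 234^d (mod 289) for the divisors d until we hit 1:
234^1 ≡ 234 (mod 289)
234^2 ≡ 135 (mod 289)
234^4 ≡ 18 (mod 289)
234^8 ≡ 35 (mod 289)
234^16 ≡ 69 (mod 289)
234^17 ≡ 251 (mod 289)
234^34 ≡ 288 (mod 289)
234^68 ≡ 1 (mod 289) ✓
The smallest such exponent is 68, so the order of 234 is 68.

68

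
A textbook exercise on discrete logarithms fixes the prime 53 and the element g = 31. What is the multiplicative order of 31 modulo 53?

52

Since 31 ∈ (Z/53Z)^×, its order divides φ(53) = 53 − 1 = 52 = 2^2 · 13.
Divisors of 52: 1, 2, 4, 13, 26, 52.
Evaluate successive powers at the divisors of 52:
31^1 ≡ 31
31^2 ≡ 7
31^4 ≡ 49
31^13 ≡ 30
31^26 ≡ 52
31^52 ≡ 1
Therefore the multiplicative order of 31 modulo 53 is 52.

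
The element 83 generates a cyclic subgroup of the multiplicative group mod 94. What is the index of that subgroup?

2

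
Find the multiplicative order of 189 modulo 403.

The order of 189 must divide φ(403) = φ(13·31) = (13−1)·(31−1) = 12·30 = 360 = 2^3 · 3^2 · 5.
Divisors of 360: 1, 2, 3, 4, 5, 6, 8, 9, 10, 12, 15, 18, 20, 24, 30, 36, 40, 45, 60, 72, 90, 120, 180, 360.
Check 189^d mod 403 for each divisor in increasing order:
189^1 ≡ 189 (mod 403)
189^2 ≡ 257 (mod 403)
189^3 ≡ 213 (mod 403)
189^4 ≡ 360 (mod 403)
189^5 ≡ 336 (mod 403)
189^6 ≡ 233 (mod 403)
189^8 ≡ 237 (mod 403)
189^9 ≡ 60 (mod 403)
189^10 ≡ 56 (mod 403)
189^12 ≡ 287 (mod 403)
189^15 ≡ 278 (mod 403)
189^18 ≡ 376 (mod 403)
189^20 ≡ 315 (mod 403)
189^24 ≡ 157 (mod 403)
189^30 ≡ 311 (mod 403)
189^36 ≡ 326 (mod 403)
189^40 ≡ 87 (mod 403)
189^45 ≡ 216 (mod 403)
189^60 ≡ 1 (mod 403) ✓
Hence ord(189) = 60.

60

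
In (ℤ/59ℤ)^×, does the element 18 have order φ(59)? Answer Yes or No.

Yes

φ(59) = 59 − 1 = 58 = 2 · 29.
An element g generates (Z/59Z)^× iff g^(58/q) ≢ 1 (mod 59) for each prime q ∈ {2, 29}.
18^29 ≡ 58 (mod 59)  [q = 2: ≢ 1 ✓]
18^2 ≡ 29 (mod 59)  [q = 29: ≢ 1 ✓]
All checks pass, so 18 has order 58 and is a primitive root modulo 59.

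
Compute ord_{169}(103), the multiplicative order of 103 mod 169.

26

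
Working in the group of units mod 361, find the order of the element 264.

ord(264) | φ(361) = φ(19^2) = 19·(19−1) = 342 = 2 · 3^2 · 19.
Divisors of 342: 1, 2, 3, 6, 9, 18, 19, 38, 57, 114, 171, 342.
Evaluate successive powers at the divisors of 342:
264^1 ≡ 264 (mod 361)
264^2 ≡ 23 (mod 361)
264^3 ≡ 296 (mod 361)
264^6 ≡ 254 (mod 361)
264^9 ≡ 96 (mod 361)
264^18 ≡ 191 (mod 361)
264^19 ≡ 245 (mod 361)
264^38 ≡ 99 (mod 361)
264^57 ≡ 68 (mod 361)
264^114 ≡ 292 (mod 361)
264^171 ≡ 1 (mod 361) ✓
The smallest such exponent is 171, so the order of 264 is 171.

171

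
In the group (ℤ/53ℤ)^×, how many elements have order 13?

φ(53) = 53 − 1 = 52 = 2^2 · 13.
Since (Z/53Z)^× is cyclic of order 52, the number of elements of order d is φ(d) when d | 52 and 0 otherwise.
13 | 52, and φ(13) = 13 − 1 = 12.

12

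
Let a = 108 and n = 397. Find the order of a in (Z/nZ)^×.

The order of 108 must divide φ(397) = 397 − 1 = 396 = 2^2 · 3^2 · 11.
Divisors of 396: 1, 2, 3, 4, 6, 9, 11, 12, 18, 22, 33, 36, 44, 66, 99, 132, 198, 396.
Check 108^d mod 397 for each divisor in increasing order:
108^1 ≡ 108 (mod 397)
108^2 ≡ 151 (mod 397)
108^3 ≡ 31 (mod 397)
108^4 ≡ 172 (mod 397)
108^6 ≡ 167 (mod 397)
108^9 ≡ 16 (mod 397)
108^11 ≡ 34 (mod 397)
108^12 ≡ 99 (mod 397)
108^18 ≡ 256 (mod 397)
108^22 ≡ 362 (mod 397)
108^33 ≡ 1 (mod 397) ✓
Therefore the multiplicative order of 108 modulo 397 is 33.

33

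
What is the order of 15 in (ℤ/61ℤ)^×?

ord(15) | φ(61) = 61 − 1 = 60 = 2^2 · 3 · 5.
Divisors of 60: 1, 2, 3, 4, 5, 6, 10, 12, 15, 20, 30, 60.
Evaluate successive powers at the divisors of 60:
15^1 ≡ 15 (mod 61)
15^2 ≡ 42 (mod 61)
15^3 ≡ 20 (mod 61)
15^4 ≡ 56 (mod 61)
15^5 ≡ 47 (mod 61)
15^6 ≡ 34 (mod 61)
15^10 ≡ 13 (mod 61)
15^12 ≡ 58 (mod 61)
15^15 ≡ 1 (mod 61) ✓
The smallest such exponent is 15, so the order of 15 is 15.

15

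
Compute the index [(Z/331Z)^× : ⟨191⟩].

By Lagrange's theorem, ord_331(191) divides φ(331) = 331 − 1 = 330 = 2 · 3 · 5 · 11.
Divisors of 330: 1, 2, 3, 5, 6, 10, 11, 15, 22, 30, 33, 55, 66, 110, 165, 330.
Check 191^d mod 331 for each divisor in increasing order:
191^1 ≡ 191
191^2 ≡ 71
191^3 ≡ 321
191^5 ≡ 283
191^6 ≡ 100
191^10 ≡ 318
191^11 ≡ 165
191^15 ≡ 293
191^22 ≡ 83
191^30 ≡ 120
191^33 ≡ 124
191^55 ≡ 31
191^66 ≡ 150
191^110 ≡ 299
191^165 ≡ 1
The order of 191 is 165, so the subgroup it generates has 165 elements.
[(Z/331Z)^× : ⟨191⟩] = 330/165 = 2.

2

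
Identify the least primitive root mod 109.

6

φ(109) = 109 − 1 = 108 = 2^2 · 3^3.
Test candidates g = 2, 3, … against the prime factors q ∈ {2, 3} of φ(109): g is a generator iff g^(108/q) ≢ 1 for every such q.
g = 2: 2^54 ≡ 108; 2^36 ≡ 1 — hits 1, so not a primitive root.
g = 3: 3^54 ≡ 1 — hits 1, so not a primitive root.
g = 4: 4^54 ≡ 1 — hits 1, so not a primitive root.
g = 5: 5^54 ≡ 1 — hits 1, so not a primitive root.
g = 6: 6^54 ≡ 108; 6^36 ≡ 63 — none is 1, so 6 is a primitive root.
The smallest primitive root modulo 109 is 6.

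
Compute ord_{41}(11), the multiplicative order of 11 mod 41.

By Lagrange's theorem, ord_41(11) divides φ(41) = 41 − 1 = 40 = 2^3 · 5.
Divisors of 40: 1, 2, 4, 5, 8, 10, 20, 40.
Test each divisor d:
11^1 ≡ 11
11^2 ≡ 39
11^4 ≡ 4
11^5 ≡ 3
11^8 ≡ 16
11^10 ≡ 9
11^20 ≡ 40
11^40 ≡ 1
Therefore the multiplicative order of 11 modulo 41 is 40.

40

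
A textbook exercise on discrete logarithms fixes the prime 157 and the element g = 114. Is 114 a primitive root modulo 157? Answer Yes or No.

φ(157) = 157 − 1 = 156 = 2^2 · 3 · 13.
114 is a primitive root mod 157 iff 114^(φ(157)/q) ≢ 1 for every prime q | φ(157), i.e. q ∈ {2, 3, 13}.
114^78 ≡ 156 (mod 157)  [q = 2: ≢ 1 ✓]
114^52 ≡ 144 (mod 157)  [q = 3: ≢ 1 ✓]
114^12 ≡ 39 (mod 157)  [q = 13: ≢ 1 ✓]
All checks pass, so 114 has order 156 and is a primitive root modulo 157.

Yes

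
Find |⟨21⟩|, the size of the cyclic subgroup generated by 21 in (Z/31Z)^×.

30

Since 21 ∈ (Z/31Z)^×, its order divides φ(31) = 31 − 1 = 30 = 2 · 3 · 5.
Divisors of 30: 1, 2, 3, 5, 6, 10, 15, 30.
Check 21^d mod 31 for each divisor in increasing order:
21^1 ≡ 21
21^2 ≡ 7
21^3 ≡ 23
21^5 ≡ 6
21^6 ≡ 2
21^10 ≡ 5
21^15 ≡ 30
21^30 ≡ 1
So ord_31(21) = 30.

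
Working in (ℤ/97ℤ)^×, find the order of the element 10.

96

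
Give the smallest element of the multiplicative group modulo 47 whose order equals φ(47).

5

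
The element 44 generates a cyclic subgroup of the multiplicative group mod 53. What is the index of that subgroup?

ord(44) | φ(53) = 53 − 1 = 52 = 2^2 · 13.
Divisors of 52: 1, 2, 4, 13, 26, 52.
Check 44^d mod 53 for each divisor in increasing order:
44^1 ≡ 44 (mod 53)
44^2 ≡ 28 (mod 53)
44^4 ≡ 42 (mod 53)
44^13 ≡ 1 (mod 53) ✓
So ord_53(44) = 13, hence |⟨44⟩| = 13.
The index is φ(53) / ord(44) = 52 / 13 = 4.

4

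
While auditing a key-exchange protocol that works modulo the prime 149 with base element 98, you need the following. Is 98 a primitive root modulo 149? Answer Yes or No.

Yes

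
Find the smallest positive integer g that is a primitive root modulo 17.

3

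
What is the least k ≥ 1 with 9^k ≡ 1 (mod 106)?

26

By Lagrange's theorem, ord_106(9) divides φ(106) = φ(2)·φ(53) = 1·52 = 52 = 2^2 · 13.
Divisors of 52: 1, 2, 4, 13, 26, 52.
Compute 9^d (mod 106) for the divisors d until we hit 1:
9^1 ≡ 9 (mod 106)
9^2 ≡ 81 (mod 106)
9^4 ≡ 95 (mod 106)
9^13 ≡ 105 (mod 106)
9^26 ≡ 1 (mod 106) ✓
The smallest such exponent is 26, so the order of 9 is 26.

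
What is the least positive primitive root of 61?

2

φ(61) = 61 − 1 = 60 = 2^2 · 3 · 5.
Test candidates g = 2, 3, … against the prime factors q ∈ {2, 3, 5} of φ(61): g is a generator iff g^(60/q) ≢ 1 for every such q.
g = 2: 2^30 ≡ 60; 2^20 ≡ 47; 2^12 ≡ 9 — none is 1, so 2 is a primitive root.
The smallest primitive root modulo 61 is 2.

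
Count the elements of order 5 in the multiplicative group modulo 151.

4

φ(151) = 151 − 1 = 150 = 2 · 3 · 5^2.
Since (Z/151Z)^× is cyclic of order 150, the number of elements of order d is φ(d) when d | 150 and 0 otherwise.
5 | 150, and φ(5) = 5 − 1 = 4.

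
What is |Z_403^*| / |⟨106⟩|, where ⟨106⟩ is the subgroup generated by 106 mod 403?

6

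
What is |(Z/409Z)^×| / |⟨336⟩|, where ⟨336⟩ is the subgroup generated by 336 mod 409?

1

Since 336 ∈ (Z/409Z)^×, its order divides φ(409) = 409 − 1 = 408 = 2^3 · 3 · 17.
Divisors of 408: 1, 2, 3, 4, 6, 8, 12, 17, 24, 34, 51, 68, 102, 136, 204, 408.
Test each divisor d:
336^1 ≡ 336 (mod 409)
336^2 ≡ 12 (mod 409)
336^3 ≡ 351 (mod 409)
336^4 ≡ 144 (mod 409)
336^6 ≡ 92 (mod 409)
336^8 ≡ 286 (mod 409)
336^12 ≡ 284 (mod 409)
336^17 ≡ 292 (mod 409)
336^24 ≡ 83 (mod 409)
336^34 ≡ 192 (mod 409)
336^51 ≡ 31 (mod 409)
336^68 ≡ 54 (mod 409)
336^102 ≡ 143 (mod 409)
336^136 ≡ 53 (mod 409)
336^204 ≡ 408 (mod 409)
336^408 ≡ 1 (mod 409) ✓
So ord_409(336) = 408, hence |⟨336⟩| = 408.
The index is φ(409) / ord(336) = 408 / 408 = 1.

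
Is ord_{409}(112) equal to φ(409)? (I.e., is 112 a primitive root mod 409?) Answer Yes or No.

No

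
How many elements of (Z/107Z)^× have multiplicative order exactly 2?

φ(107) = 107 − 1 = 106 = 2 · 53.
(Z/107Z)^× is cyclic (|G| = 106); a cyclic group of order m has exactly φ(d) elements of each order d | m, and none otherwise.
2 | 106, and φ(2) = 2 − 1 = 1.

1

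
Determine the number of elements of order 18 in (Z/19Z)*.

6

φ(19) = 19 − 1 = 18 = 2 · 3^2.
(Z/19Z)^× is cyclic (|G| = 18); a cyclic group of order m has exactly φ(d) elements of each order d | m, and none otherwise.
18 = 2 · 3^2 divides 18, and φ(18) = 6.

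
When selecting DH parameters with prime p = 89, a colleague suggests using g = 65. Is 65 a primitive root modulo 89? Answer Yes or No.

φ(89) = 89 − 1 = 88 = 2^3 · 11.
65 is a primitive root mod 89 iff 65^(φ(89)/q) ≢ 1 for every prime q | φ(89), i.e. q ∈ {2, 11}.
65^44 ≡ 88 (mod 89)  [q = 2: ≢ 1 ✓]
65^8 ≡ 78 (mod 89)  [q = 11: ≢ 1 ✓]
Every test exponent gives a nontrivial residue, hence 65 generates the full group.

Yes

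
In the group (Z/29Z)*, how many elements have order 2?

1

φ(29) = 29 − 1 = 28 = 2^2 · 7.
Since (Z/29Z)^× is cyclic of order 28, the number of elements of order d is φ(d) when d | 28 and 0 otherwise.
2 | 28, and φ(2) = 2 − 1 = 1.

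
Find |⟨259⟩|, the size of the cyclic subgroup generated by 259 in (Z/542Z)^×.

27

By Lagrange's theorem, ord_542(259) divides φ(542) = φ(2)·φ(271) = 1·270 = 270 = 2 · 3^3 · 5.
Divisors of 270: 1, 2, 3, 5, 6, 9, 10, 15, 18, 27, 30, 45, 54, 90, 135, 270.
Test each divisor d:
259^1 ≡ 259
259^2 ≡ 415
259^3 ≡ 169
259^5 ≡ 217
259^6 ≡ 377
259^9 ≡ 299
259^10 ≡ 477
259^15 ≡ 529
259^18 ≡ 513
259^27 ≡ 1
So ord_542(259) = 27.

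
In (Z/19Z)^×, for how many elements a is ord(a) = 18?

φ(19) = 19 − 1 = 18 = 2 · 3^2.
(Z/19Z)^× is cyclic (|G| = 18); a cyclic group of order m has exactly φ(d) elements of each order d | m, and none otherwise.
18 = 2 · 3^2 divides 18, and φ(18) = 6.

6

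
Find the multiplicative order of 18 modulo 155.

60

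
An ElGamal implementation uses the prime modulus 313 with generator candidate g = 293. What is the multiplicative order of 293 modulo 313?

Since 293 ∈ (Z/313Z)^×, its order divides φ(313) = 313 − 1 = 312 = 2^3 · 3 · 13.
Divisors of 312: 1, 2, 3, 4, 6, 8, 12, 13, 24, 26, 39, 52, 78, 104, 156, 312.
Evaluate successive powers at the divisors of 312:
293^1 ≡ 293
293^2 ≡ 87
293^3 ≡ 138
293^4 ≡ 57
293^6 ≡ 264
293^8 ≡ 119
293^12 ≡ 210
293^13 ≡ 182
293^24 ≡ 280
293^26 ≡ 259
293^39 ≡ 188
293^52 ≡ 99
293^78 ≡ 288
293^104 ≡ 98
293^156 ≡ 312
293^312 ≡ 1
Hence ord(293) = 312.

312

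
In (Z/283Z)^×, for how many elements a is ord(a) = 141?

φ(283) = 283 − 1 = 282 = 2 · 3 · 47.
In a cyclic group of order 282, there are φ(d) elements of order d for each divisor d of 282, and zero for non-divisors.
141 = 3 · 47 divides 282, and φ(141) = 92.

92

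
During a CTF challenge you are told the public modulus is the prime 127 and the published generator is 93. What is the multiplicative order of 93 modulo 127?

126

By Lagrange's theorem, ord_127(93) divides φ(127) = 127 − 1 = 126 = 2 · 3^2 · 7.
Divisors of 126: 1, 2, 3, 6, 7, 9, 14, 18, 21, 42, 63, 126.
Evaluate successive powers at the divisors of 126:
93^1 ≡ 93
93^2 ≡ 13
93^3 ≡ 66
93^6 ≡ 38
93^7 ≡ 105
93^9 ≡ 95
93^14 ≡ 103
93^18 ≡ 8
93^21 ≡ 20
93^42 ≡ 19
93^63 ≡ 126
93^126 ≡ 1
So ord_127(93) = 126.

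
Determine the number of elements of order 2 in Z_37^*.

1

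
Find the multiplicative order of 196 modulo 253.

55

Since 196 ∈ (Z/253Z)^×, its order divides φ(253) = φ(11·23) = (11−1)·(23−1) = 10·22 = 220 = 2^2 · 5 · 11.
Divisors of 220: 1, 2, 4, 5, 10, 11, 20, 22, 44, 55, 110, 220.
Evaluate successive powers at the divisors of 220:
196^1 ≡ 196
196^2 ≡ 213
196^4 ≡ 82
196^5 ≡ 133
196^10 ≡ 232
196^11 ≡ 185
196^20 ≡ 188
196^22 ≡ 70
196^44 ≡ 93
196^55 ≡ 1
The smallest such exponent is 55, so the order of 196 is 55.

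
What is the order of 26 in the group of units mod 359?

358

By Lagrange's theorem, ord_359(26) divides φ(359) = 359 − 1 = 358 = 2 · 179.
Divisors of 358: 1, 2, 179, 358.
Test each divisor d:
26^1 ≡ 26 (mod 359)
26^2 ≡ 317 (mod 359)
26^179 ≡ 358 (mod 359)
26^358 ≡ 1 (mod 359) ✓
Therefore the multiplicative order of 26 modulo 359 is 358.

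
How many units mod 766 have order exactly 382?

φ(766) = φ(2)·φ(383) = 1·382 = 382 = 2 · 191.
(Z/766Z)^× is cyclic (|G| = 382); a cyclic group of order m has exactly φ(d) elements of each order d | m, and none otherwise.
382 = 2 · 191 divides 382, and φ(382) = 190.

190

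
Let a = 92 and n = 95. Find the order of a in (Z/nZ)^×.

36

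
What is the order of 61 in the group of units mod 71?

ord(61) | φ(71) = 71 − 1 = 70 = 2 · 5 · 7.
Divisors of 70: 1, 2, 5, 7, 10, 14, 35, 70.
Check 61^d mod 71 for each divisor in increasing order:
61^1 ≡ 61 (mod 71)
61^2 ≡ 29 (mod 71)
61^5 ≡ 39 (mod 71)
61^7 ≡ 66 (mod 71)
61^10 ≡ 30 (mod 71)
61^14 ≡ 25 (mod 71)
61^35 ≡ 70 (mod 71)
61^70 ≡ 1 (mod 71) ✓
Hence ord(61) = 70.

70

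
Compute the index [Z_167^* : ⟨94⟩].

By Lagrange's theorem, ord_167(94) divides φ(167) = 167 − 1 = 166 = 2 · 83.
Divisors of 166: 1, 2, 83, 166.
Evaluate successive powers at the divisors of 166:
94^1 ≡ 94
94^2 ≡ 152
94^83 ≡ 1
So ord_167(94) = 83, hence |⟨94⟩| = 83.
Index = |(Z/167Z)^×| / |⟨94⟩| = 166 / 83 = 2.

2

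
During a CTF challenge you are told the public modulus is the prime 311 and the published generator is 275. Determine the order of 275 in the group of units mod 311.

By Lagrange's theorem, ord_311(275) divides φ(311) = 311 − 1 = 310 = 2 · 5 · 31.
Divisors of 310: 1, 2, 5, 10, 31, 62, 155, 310.
Compute 275^d (mod 311) for the divisors d until we hit 1:
275^1 ≡ 275
275^2 ≡ 52
275^5 ≡ 310
275^10 ≡ 1
Therefore the multiplicative order of 275 modulo 311 is 10.

10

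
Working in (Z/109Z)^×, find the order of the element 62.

108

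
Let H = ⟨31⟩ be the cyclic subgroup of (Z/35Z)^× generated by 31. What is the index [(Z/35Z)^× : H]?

ord(31) | φ(35) = φ(5·7) = (5−1)·(7−1) = 4·6 = 24 = 2^3 · 3.
Divisors of 24: 1, 2, 3, 4, 6, 8, 12, 24.
Test each divisor d:
31^1 ≡ 31 (mod 35)
31^2 ≡ 16 (mod 35)
31^3 ≡ 6 (mod 35)
31^4 ≡ 11 (mod 35)
31^6 ≡ 1 (mod 35) ✓
The order of 31 is 6, so the subgroup it generates has 6 elements.
[(Z/35Z)^× : ⟨31⟩] = 24/6 = 4.

4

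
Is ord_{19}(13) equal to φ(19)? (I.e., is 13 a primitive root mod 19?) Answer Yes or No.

Yes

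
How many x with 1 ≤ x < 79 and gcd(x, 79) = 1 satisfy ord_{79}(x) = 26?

12

φ(79) = 79 − 1 = 78 = 2 · 3 · 13.
(Z/79Z)^× is cyclic (|G| = 78); a cyclic group of order m has exactly φ(d) elements of each order d | m, and none otherwise.
26 = 2 · 13 divides 78, and φ(26) = 12.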